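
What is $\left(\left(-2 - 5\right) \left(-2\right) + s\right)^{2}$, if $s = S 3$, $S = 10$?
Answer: $1936$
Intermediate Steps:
$s = 30$ ($s = 10 \cdot 3 = 30$)
$\left(\left(-2 - 5\right) \left(-2\right) + s\right)^{2} = \left(\left(-2 - 5\right) \left(-2\right) + 30\right)^{2} = \left(\left(-7\right) \left(-2\right) + 30\right)^{2} = \left(14 + 30\right)^{2} = 44^{2} = 1936$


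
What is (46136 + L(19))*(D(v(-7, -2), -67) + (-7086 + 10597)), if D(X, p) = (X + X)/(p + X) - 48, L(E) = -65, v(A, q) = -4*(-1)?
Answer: 1116766159/7 ≈ 1.5954e+8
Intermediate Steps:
v(A, q) = 4
D(X, p) = -48 + 2*X/(X + p) (D(X, p) = (2*X)/(X + p) - 48 = 2*X/(X + p) - 48 = -48 + 2*X/(X + p))
(46136 + L(19))*(D(v(-7, -2), -67) + (-7086 + 10597)) = (46136 - 65)*(2*(-24*(-67) - 23*4)/(4 - 67) + (-7086 + 10597)) = 46071*(2*(1608 - 92)/(-63) + 3511) = 46071*(2*(-1/63)*1516 + 3511) = 46071*(-3032/63 + 3511) = 46071*(218161/63) = 1116766159/7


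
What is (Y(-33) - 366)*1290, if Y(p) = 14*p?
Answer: -1068120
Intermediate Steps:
(Y(-33) - 366)*1290 = (14*(-33) - 366)*1290 = (-462 - 366)*1290 = -828*1290 = -1068120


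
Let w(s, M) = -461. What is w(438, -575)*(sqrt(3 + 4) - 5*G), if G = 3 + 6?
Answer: 20745 - 461*sqrt(7) ≈ 19525.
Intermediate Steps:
G = 9
w(438, -575)*(sqrt(3 + 4) - 5*G) = -461*(sqrt(3 + 4) - 5*9) = -461*(sqrt(7) - 45) = -461*(-45 + sqrt(7)) = 20745 - 461*sqrt(7)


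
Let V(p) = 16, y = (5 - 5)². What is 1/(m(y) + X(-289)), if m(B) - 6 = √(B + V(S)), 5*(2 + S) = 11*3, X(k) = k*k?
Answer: 1/83531 ≈ 1.1972e-5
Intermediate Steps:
X(k) = k²
S = 23/5 (S = -2 + (11*3)/5 = -2 + (⅕)*33 = -2 + 33/5 = 23/5 ≈ 4.6000)
y = 0 (y = 0² = 0)
m(B) = 6 + √(16 + B) (m(B) = 6 + √(B + 16) = 6 + √(16 + B))
1/(m(y) + X(-289)) = 1/((6 + √(16 + 0)) + (-289)²) = 1/((6 + √16) + 83521) = 1/((6 + 4) + 83521) = 1/(10 + 83521) = 1/83531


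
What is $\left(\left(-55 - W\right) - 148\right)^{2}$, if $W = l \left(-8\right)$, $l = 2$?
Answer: $34969$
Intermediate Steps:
$W = -16$ ($W = 2 \left(-8\right) = -16$)
$\left(\left(-55 - W\right) - 148\right)^{2} = \left(\left(-55 - -16\right) - 148\right)^{2} = \left(\left(-55 + 16\right) - 148\right)^{2} = \left(-39 - 148\right)^{2} = \left(-187\right)^{2} = 34969$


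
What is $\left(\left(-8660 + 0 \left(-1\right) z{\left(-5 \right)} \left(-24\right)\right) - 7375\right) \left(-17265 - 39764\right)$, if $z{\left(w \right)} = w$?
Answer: $914460015$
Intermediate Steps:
$\left(\left(-8660 + 0 \left(-1\right) z{\left(-5 \right)} \left(-24\right)\right) - 7375\right) \left(-17265 - 39764\right) = \left(\left(-8660 + 0 \left(-1\right) \left(-5\right) \left(-24\right)\right) - 7375\right) \left(-17265 - 39764\right) = \left(\left(-8660 + 0 \left(-5\right) \left(-24\right)\right) - 7375\right) \left(-57029\right) = \left(\left(-8660 + 0 \left(-24\right)\right) - 7375\right) \left(-57029\right) = \left(\left(-8660 + 0\right) - 7375\right) \left(-57029\right) = \left(-8660 - 7375\right) \left(-57029\right) = \left(-16035\right) \left(-57029\right) = 914460015$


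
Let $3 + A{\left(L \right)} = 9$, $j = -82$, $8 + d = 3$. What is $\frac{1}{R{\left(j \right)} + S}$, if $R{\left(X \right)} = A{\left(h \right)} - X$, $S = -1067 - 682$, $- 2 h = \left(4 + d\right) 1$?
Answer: $- \frac{1}{1661} \approx -0.00060205$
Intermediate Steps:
$d = -5$ ($d = -8 + 3 = -5$)
$h = \frac{1}{2}$ ($h = - \frac{\left(4 - 5\right) 1}{2} = - \frac{\left(-1\right) 1}{2} = \left(- \frac{1}{2}\right) \left(-1\right) = \frac{1}{2} \approx 0.5$)
$S = -1749$ ($S = -1067 - 682 = -1749$)
$A{\left(L \right)} = 6$ ($A{\left(L \right)} = -3 + 9 = 6$)
$R{\left(X \right)} = 6 - X$
$\frac{1}{R{\left(j \right)} + S} = \frac{1}{\left(6 - -82\right) - 1749} = \frac{1}{\left(6 + 82\right) - 1749} = \frac{1}{88 - 1749} = \frac{1}{-1661} = - \frac{1}{1661}$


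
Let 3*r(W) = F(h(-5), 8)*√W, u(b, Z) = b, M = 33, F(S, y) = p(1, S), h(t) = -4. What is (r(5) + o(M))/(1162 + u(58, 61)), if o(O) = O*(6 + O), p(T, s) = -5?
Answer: 1287/1220 - √5/732 ≈ 1.0519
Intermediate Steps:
F(S, y) = -5
r(W) = -5*√W/3 (r(W) = (-5*√W)/3 = -5*√W/3)
(r(5) + o(M))/(1162 + u(58, 61)) = (-5*√5/3 + 33*(6 + 33))/(1162 + 58) = (-5*√5/3 + 33*39)/1220 = (-5*√5/3 + 1287)*(1/1220) = (1287 - 5*√5/3)*(1/1220) = 1287/1220 - √5/732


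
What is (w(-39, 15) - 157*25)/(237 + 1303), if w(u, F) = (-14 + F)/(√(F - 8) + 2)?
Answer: -11777/4620 + √7/4620 ≈ -2.5486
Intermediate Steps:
w(u, F) = (-14 + F)/(2 + √(-8 + F)) (w(u, F) = (-14 + F)/(√(-8 + F) + 2) = (-14 + F)/(2 + √(-8 + F)))
(w(-39, 15) - 157*25)/(237 + 1303) = ((-14 + 15)/(2 + √(-8 + 15)) - 157*25)/(237 + 1303) = (1/(2 + √7) - 3925)/1540 = (1/(2 + √7) - 3925)*(1/1540) = (-3925 + 1/(2 + √7))*(1/1540) = -785/308 + 1/(1540*(2 + √7))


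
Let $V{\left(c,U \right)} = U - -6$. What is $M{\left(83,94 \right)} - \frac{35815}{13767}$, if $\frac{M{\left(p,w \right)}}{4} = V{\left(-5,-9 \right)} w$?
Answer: $- \frac{1197307}{1059} \approx -1130.6$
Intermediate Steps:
$V{\left(c,U \right)} = 6 + U$ ($V{\left(c,U \right)} = U + 6 = 6 + U$)
$M{\left(p,w \right)} = - 12 w$ ($M{\left(p,w \right)} = 4 \left(6 - 9\right) w = 4 \left(- 3 w\right) = - 12 w$)
$M{\left(83,94 \right)} - \frac{35815}{13767} = \left(-12\right) 94 - \frac{35815}{13767} = -1128 - \frac{2755}{1059} = - \frac{1197307}{1059}$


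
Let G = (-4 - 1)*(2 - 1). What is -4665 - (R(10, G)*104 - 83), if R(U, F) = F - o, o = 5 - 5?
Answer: -4062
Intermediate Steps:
o = 0
G = -5 (G = -5*1 = -5)
R(U, F) = F (R(U, F) = F - 1*0 = F + 0 = F)
-4665 - (R(10, G)*104 - 83) = -4665 - (-5*104 - 83) = -4665 - (-520 - 83) = -4665 - 1*(-603) = -4665 + 603 = -4062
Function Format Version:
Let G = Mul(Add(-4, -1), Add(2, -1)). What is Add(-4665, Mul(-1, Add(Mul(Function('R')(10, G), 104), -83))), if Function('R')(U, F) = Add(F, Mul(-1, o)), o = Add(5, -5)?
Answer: -4062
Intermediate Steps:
o = 0
G = -5 (G = Mul(-5, 1) = -5)
Function('R')(U, F) = F (Function('R')(U, F) = Add(F, Mul(-1, 0)) = Add(F, 0) = F)
Add(-4665, Mul(-1, Add(Mul(Function('R')(10, G), 104), -83))) = Add(-4665, Mul(-1, Add(Mul(-5, 104), -83))) = Add(-4665, Mul(-1, Add(-520, -83))) = Add(-4665, Mul(-1, -603)) = Add(-4665, 603) = -4062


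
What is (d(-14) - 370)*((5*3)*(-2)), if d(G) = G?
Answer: 11520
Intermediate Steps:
(d(-14) - 370)*((5*3)*(-2)) = (-14 - 370)*((5*3)*(-2)) = -5760*(-2) = -384*(-30) = 11520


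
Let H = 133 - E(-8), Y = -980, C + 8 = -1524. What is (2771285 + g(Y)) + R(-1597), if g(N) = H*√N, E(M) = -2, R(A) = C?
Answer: 2769753 + 1890*I*√5 ≈ 2.7698e+6 + 4226.2*I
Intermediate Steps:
C = -1532 (C = -8 - 1524 = -1532)
R(A) = -1532
H = 135 (H = 133 - 1*(-2) = 133 + 2 = 135)
g(N) = 135*√N
(2771285 + g(Y)) + R(-1597) = (2771285 + 135*√(-980)) - 1532 = (2771285 + 135*(14*I*√5)) - 1532 = (2771285 + 1890*I*√5) - 1532 = 2769753 + 1890*I*√5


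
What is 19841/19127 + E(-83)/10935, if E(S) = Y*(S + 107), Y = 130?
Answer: 18442505/13943583 ≈ 1.3227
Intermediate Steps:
E(S) = 13910 + 130*S (E(S) = 130*(S + 107) = 130*(107 + S) = 13910 + 130*S)
19841/19127 + E(-83)/10935 = 19841/19127 + (13910 + 130*(-83))/10935 = 19841*(1/19127) + (13910 - 10790)*(1/10935) = 19841/19127 + 3120*(1/10935) = 19841/19127 + 208/729 = 18442505/13943583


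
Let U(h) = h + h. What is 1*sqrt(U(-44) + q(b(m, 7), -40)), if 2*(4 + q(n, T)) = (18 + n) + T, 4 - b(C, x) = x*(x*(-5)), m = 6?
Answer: sqrt(86)/2 ≈ 4.6368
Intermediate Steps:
b(C, x) = 4 + 5*x**2 (b(C, x) = 4 - x*x*(-5) = 4 - x*(-5*x) = 4 - (-5)*x**2 = 4 + 5*x**2)
U(h) = 2*h
q(n, T) = 5 + T/2 + n/2 (q(n, T) = -4 + ((18 + n) + T)/2 = -4 + (18 + T + n)/2 = -4 + (9 + T/2 + n/2) = 5 + T/2 + n/2)
1*sqrt(U(-44) + q(b(m, 7), -40)) = 1*sqrt(2*(-44) + (5 + (1/2)*(-40) + (4 + 5*7**2)/2)) = 1*sqrt(-88 + (5 - 20 + (4 + 5*49)/2)) = 1*sqrt(-88 + (5 - 20 + (4 + 245)/2)) = 1*sqrt(-88 + (5 - 20 + (1/2)*249)) = 1*sqrt(-88 + (5 - 20 + 249/2)) = 1*sqrt(-88 + 219/2) = 1*sqrt(43/2) = 1*(sqrt(86)/2) = sqrt(86)/2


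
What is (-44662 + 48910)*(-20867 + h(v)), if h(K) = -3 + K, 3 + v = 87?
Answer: -88298928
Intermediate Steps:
v = 84 (v = -3 + 87 = 84)
(-44662 + 48910)*(-20867 + h(v)) = (-44662 + 48910)*(-20867 + (-3 + 84)) = 4248*(-20867 + 81) = 4248*(-20786) = -88298928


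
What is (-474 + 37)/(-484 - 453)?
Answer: 437/937 ≈ 0.46638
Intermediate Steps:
(-474 + 37)/(-484 - 453) = -437/(-937) = -437*(-1/937) = 437/937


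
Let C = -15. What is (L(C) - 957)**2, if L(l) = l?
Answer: 944784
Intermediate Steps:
(L(C) - 957)**2 = (-15 - 957)**2 = (-972)**2 = 944784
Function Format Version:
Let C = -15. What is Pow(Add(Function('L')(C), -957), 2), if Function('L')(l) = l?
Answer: 944784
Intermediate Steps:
Pow(Add(Function('L')(C), -957), 2) = Pow(Add(-15, -957), 2) = Pow(-972, 2) = 944784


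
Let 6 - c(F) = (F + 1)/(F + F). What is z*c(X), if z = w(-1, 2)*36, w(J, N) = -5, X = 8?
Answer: -3915/4 ≈ -978.75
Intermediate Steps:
c(F) = 6 - (1 + F)/(2*F) (c(F) = 6 - (F + 1)/(F + F) = 6 - (1 + F)/(2*F))
z = -180 (z = -5*36 = -180)
z*c(X) = -90*(-1 + 11*8)/8 = -90*(-1 + 88)/8 = -90*87/8 = -180*87/16 = -3915/4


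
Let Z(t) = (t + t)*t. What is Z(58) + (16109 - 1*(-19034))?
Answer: 41871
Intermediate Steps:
Z(t) = 2*t² (Z(t) = (2*t)*t = 2*t²)
Z(58) + (16109 - 1*(-19034)) = 2*58² + (16109 - 1*(-19034)) = 2*3364 + (16109 + 19034) = 6728 + 35143 = 41871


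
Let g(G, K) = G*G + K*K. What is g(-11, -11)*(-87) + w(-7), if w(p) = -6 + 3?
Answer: -21057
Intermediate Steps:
g(G, K) = G² + K²
w(p) = -3
g(-11, -11)*(-87) + w(-7) = ((-11)² + (-11)²)*(-87) - 3 = (121 + 121)*(-87) - 3 = 242*(-87) - 3 = -21054 - 3 = -21057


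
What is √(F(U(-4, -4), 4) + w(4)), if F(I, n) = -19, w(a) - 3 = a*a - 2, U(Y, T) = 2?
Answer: I*√2 ≈ 1.4142*I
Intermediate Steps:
w(a) = 1 + a² (w(a) = 3 + (a*a - 2) = 3 + (a² - 2) = 3 + (-2 + a²) = 1 + a²)
√(F(U(-4, -4), 4) + w(4)) = √(-19 + (1 + 4²)) = √(-19 + (1 + 16)) = √(-19 + 17) = √(-2) = I*√2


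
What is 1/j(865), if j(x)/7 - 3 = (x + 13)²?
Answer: 1/5396209 ≈ 1.8532e-7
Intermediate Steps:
j(x) = 21 + 7*(13 + x)² (j(x) = 21 + 7*(x + 13)² = 21 + 7*(13 + x)²)
1/j(865) = 1/(21 + 7*(13 + 865)²) = 1/(21 + 7*878²) = 1/(21 + 7*770884) = 1/(21 + 5396188) = 1/5396209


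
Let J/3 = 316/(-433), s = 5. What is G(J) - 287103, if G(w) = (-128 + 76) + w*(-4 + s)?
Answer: -124339063/433 ≈ -2.8716e+5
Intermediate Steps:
J = -948/433 (J = 3*(316/(-433)) = 3*(316*(-1/433)) = 3*(-316/433) = -948/433 ≈ -2.1894)
G(w) = -52 + w (G(w) = (-128 + 76) + w*(-4 + 5) = -52 + w*1 = -52 + w)
G(J) - 287103 = (-52 - 948/433) - 287103 = -23464/433 - 287103 = -124339063/433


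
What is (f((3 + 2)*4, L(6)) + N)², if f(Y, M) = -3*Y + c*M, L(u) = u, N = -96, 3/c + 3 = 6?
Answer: 22500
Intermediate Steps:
c = 1 (c = 3/(-3 + 6) = 3/3 = 3*(⅓) = 1)
f(Y, M) = M - 3*Y (f(Y, M) = -3*Y + 1*M = -3*Y + M = M - 3*Y)
(f((3 + 2)*4, L(6)) + N)² = ((6 - 3*(3 + 2)*4) - 96)² = ((6 - 15*4) - 96)² = ((6 - 3*20) - 96)² = ((6 - 60) - 96)² = (-54 - 96)² = (-150)² = 22500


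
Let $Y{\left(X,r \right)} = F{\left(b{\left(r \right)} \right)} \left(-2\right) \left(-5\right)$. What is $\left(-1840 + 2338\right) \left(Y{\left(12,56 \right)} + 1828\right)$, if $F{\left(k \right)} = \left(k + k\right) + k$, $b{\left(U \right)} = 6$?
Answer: $999984$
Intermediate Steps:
$F{\left(k \right)} = 3 k$ ($F{\left(k \right)} = 2 k + k = 3 k$)
$Y{\left(X,r \right)} = 180$ ($Y{\left(X,r \right)} = 3 \cdot 6 \left(-2\right) \left(-5\right) = 18 \left(-2\right) \left(-5\right) = \left(-36\right) \left(-5\right) = 180$)
$\left(-1840 + 2338\right) \left(Y{\left(12,56 \right)} + 1828\right) = \left(-1840 + 2338\right) \left(180 + 1828\right) = 498 \cdot 2008 = 999984$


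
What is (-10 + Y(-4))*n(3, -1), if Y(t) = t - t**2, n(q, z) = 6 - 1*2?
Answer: -120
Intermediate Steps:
n(q, z) = 4 (n(q, z) = 6 - 2 = 4)
(-10 + Y(-4))*n(3, -1) = (-10 - 4*(1 - 1*(-4)))*4 = (-10 - 4*(1 + 4))*4 = (-10 - 4*5)*4 = (-10 - 20)*4 = -30*4 = -120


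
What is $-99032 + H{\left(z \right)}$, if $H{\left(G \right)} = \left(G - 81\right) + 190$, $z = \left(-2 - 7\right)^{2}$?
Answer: $-98842$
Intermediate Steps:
$z = 81$ ($z = \left(-9\right)^{2} = 81$)
$H{\left(G \right)} = 109 + G$ ($H{\left(G \right)} = \left(-81 + G\right) + 190 = 109 + G$)
$-99032 + H{\left(z \right)} = -99032 + \left(109 + 81\right) = -99032 + 190 = -98842$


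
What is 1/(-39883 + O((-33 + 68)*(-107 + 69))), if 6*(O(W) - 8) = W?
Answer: -3/120290 ≈ -2.4940e-5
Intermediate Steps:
O(W) = 8 + W/6
1/(-39883 + O((-33 + 68)*(-107 + 69))) = 1/(-39883 + (8 + ((-33 + 68)*(-107 + 69))/6)) = 1/(-39883 + (8 + (35*(-38))/6)) = 1/(-39883 + (8 + (1/6)*(-1330))) = 1/(-39883 + (8 - 665/3)) = 1/(-39883 - 641/3) = 1/(-120290/3) = -3/120290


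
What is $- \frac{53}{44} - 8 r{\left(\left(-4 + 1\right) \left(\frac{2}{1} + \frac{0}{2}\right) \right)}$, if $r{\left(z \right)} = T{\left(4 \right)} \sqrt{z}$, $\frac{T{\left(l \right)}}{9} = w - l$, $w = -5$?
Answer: $- \frac{53}{44} + 648 i \sqrt{6} \approx -1.2045 + 1587.3 i$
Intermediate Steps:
$T{\left(l \right)} = -45 - 9 l$ ($T{\left(l \right)} = 9 \left(-5 - l\right) = -45 - 9 l$)
$r{\left(z \right)} = - 81 \sqrt{z}$ ($r{\left(z \right)} = \left(-45 - 36\right) \sqrt{z} = - 81 \sqrt{z}$)
$- \frac{53}{44} - 8 r{\left(\left(-4 + 1\right) \left(\frac{2}{1} + \frac{0}{2}\right) \right)} = - \frac{53}{44} - 8 \left(- 81 \sqrt{\left(-4 + 1\right) \left(\frac{2}{1} + \frac{0}{2}\right)}\right) = \left(-53\right) \frac{1}{44} - 8 \left(- 81 \sqrt{- 3 \left(2 \cdot 1 + 0 \cdot \frac{1}{2}\right)}\right) = - \frac{53}{44} - 8 \left(- 81 \sqrt{- 3 \left(2 + 0\right)}\right) = - \frac{53}{44} - 8 \left(- 81 \sqrt{\left(-3\right) 2}\right) = - \frac{53}{44} - 8 \left(- 81 \sqrt{-6}\right) = - \frac{53}{44} - 8 \left(- 81 i \sqrt{6}\right) = - \frac{53}{44} + 648 i \sqrt{6}$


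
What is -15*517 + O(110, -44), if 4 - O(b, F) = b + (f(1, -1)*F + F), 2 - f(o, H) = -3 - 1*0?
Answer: -7597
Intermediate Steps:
f(o, H) = 5 (f(o, H) = 2 - (-3 - 1*0) = 2 - (-3 + 0) = 2 - 1*(-3) = 2 + 3 = 5)
O(b, F) = 4 - b - 6*F (O(b, F) = 4 - (b + (5*F + F)) = 4 - (b + 6*F) = 4 + (-b - 6*F) = 4 - b - 6*F)
-15*517 + O(110, -44) = -15*517 + (4 - 1*110 - 6*(-44)) = -7755 + (4 - 110 + 264) = -7755 + 158 = -7597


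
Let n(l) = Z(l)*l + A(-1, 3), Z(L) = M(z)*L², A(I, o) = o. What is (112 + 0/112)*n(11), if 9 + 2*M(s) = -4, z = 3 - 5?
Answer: -968632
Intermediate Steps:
z = -2
M(s) = -13/2 (M(s) = -9/2 + (½)*(-4) = -9/2 - 2 = -13/2)
Z(L) = -13*L²/2
n(l) = 3 - 13*l³/2 (n(l) = (-13*l²/2)*l + 3 = -13*l³/2 + 3 = 3 - 13*l³/2)
(112 + 0/112)*n(11) = (112 + 0/112)*(3 - 13/2*11³) = (112 + 0*(1/112))*(3 - 13/2*1331) = (112 + 0)*(3 - 17303/2) = 112*(-17297/2) = -968632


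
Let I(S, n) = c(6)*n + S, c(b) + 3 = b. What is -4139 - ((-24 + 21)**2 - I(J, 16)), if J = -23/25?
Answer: -102523/25 ≈ -4100.9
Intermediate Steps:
J = -23/25 (J = -23*1/25 = -23/25 ≈ -0.92000)
c(b) = -3 + b
I(S, n) = S + 3*n (I(S, n) = (-3 + 6)*n + S = 3*n + S = S + 3*n)
-4139 - ((-24 + 21)**2 - I(J, 16)) = -4139 - ((-24 + 21)**2 - (-23/25 + 3*16)) = -4139 - ((-3)**2 - (-23/25 + 48)) = -4139 - (9 - 1*1177/25) = -4139 - (9 - 1177/25) = -4139 - 1*(-952/25) = -4139 + 952/25 = -102523/25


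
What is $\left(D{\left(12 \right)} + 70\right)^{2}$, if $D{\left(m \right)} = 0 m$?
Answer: $4900$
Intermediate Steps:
$D{\left(m \right)} = 0$
$\left(D{\left(12 \right)} + 70\right)^{2} = \left(0 + 70\right)^{2} = 70^{2} = 4900$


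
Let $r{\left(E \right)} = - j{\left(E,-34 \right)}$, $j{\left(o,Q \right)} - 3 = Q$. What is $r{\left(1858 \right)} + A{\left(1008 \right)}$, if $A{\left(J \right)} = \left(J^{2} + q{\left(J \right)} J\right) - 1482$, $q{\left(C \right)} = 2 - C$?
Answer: $565$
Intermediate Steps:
$j{\left(o,Q \right)} = 3 + Q$
$A{\left(J \right)} = -1482 + J^{2} + J \left(2 - J\right)$ ($A{\left(J \right)} = \left(J^{2} + \left(2 - J\right) J\right) - 1482 = \left(J^{2} + J \left(2 - J\right)\right) - 1482 = -1482 + J^{2} + J \left(2 - J\right)$)
$r{\left(E \right)} = 31$ ($r{\left(E \right)} = - (3 - 34) = \left(-1\right) \left(-31\right) = 31$)
$r{\left(1858 \right)} + A{\left(1008 \right)} = 31 + \left(-1482 + 2 \cdot 1008\right) = 31 + \left(-1482 + 2016\right) = 31 + 534 = 565$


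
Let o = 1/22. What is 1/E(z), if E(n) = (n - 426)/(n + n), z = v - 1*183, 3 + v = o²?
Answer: 180046/296207 ≈ 0.60784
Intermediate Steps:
o = 1/22 ≈ 0.045455
v = -1451/484 (v = -3 + (1/22)² = -3 + 1/484 = -1451/484 ≈ -2.9979)
z = -90023/484 (z = -1451/484 - 1*183 = -1451/484 - 183 = -90023/484 ≈ -186.00)
E(n) = (-426 + n)/(2*n) (E(n) = (-426 + n)/((2*n)) = (-426 + n)*(1/(2*n)) = (-426 + n)/(2*n))
1/E(z) = 1/((-426 - 90023/484)/(2*(-90023/484))) = 1/((½)*(-484/90023)*(-296207/484)) = 1/(296207/180046) = 180046/296207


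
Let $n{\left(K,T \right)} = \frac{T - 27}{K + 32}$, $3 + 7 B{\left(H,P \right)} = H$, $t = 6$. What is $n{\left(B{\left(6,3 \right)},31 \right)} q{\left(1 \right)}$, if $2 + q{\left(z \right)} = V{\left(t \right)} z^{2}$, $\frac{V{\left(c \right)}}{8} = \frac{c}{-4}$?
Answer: $- \frac{392}{227} \approx -1.7269$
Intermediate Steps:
$B{\left(H,P \right)} = - \frac{3}{7} + \frac{H}{7}$
$n{\left(K,T \right)} = \frac{-27 + T}{32 + K}$
$V{\left(c \right)} = - 2 c$ ($V{\left(c \right)} = 8 \frac{c}{-4} = 8 c \left(- \frac{1}{4}\right) = 8 \left(- \frac{c}{4}\right) = - 2 c$)
$q{\left(z \right)} = -2 - 12 z^{2}$ ($q{\left(z \right)} = -2 + \left(-2\right) 6 z^{2} = -2 - 12 z^{2}$)
$n{\left(B{\left(6,3 \right)},31 \right)} q{\left(1 \right)} = \frac{-27 + 31}{32 + \left(- \frac{3}{7} + \frac{1}{7} \cdot 6\right)} \left(-2 - 12 \cdot 1^{2}\right) = \frac{1}{32 + \left(- \frac{3}{7} + \frac{6}{7}\right)} 4 \left(-2 - 12\right) = \frac{1}{32 + \frac{3}{7}} \cdot 4 \left(-2 - 12\right) = \frac{1}{\frac{227}{7}} \cdot 4 \left(-14\right) = \frac{7}{227} \cdot 4 \left(-14\right) = \frac{28}{227} \left(-14\right) = - \frac{392}{227}$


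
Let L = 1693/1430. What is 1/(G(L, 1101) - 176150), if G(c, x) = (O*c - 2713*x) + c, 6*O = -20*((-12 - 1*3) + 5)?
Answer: -4290/13569794891 ≈ -3.1614e-7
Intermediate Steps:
L = 1693/1430 (L = 1693*(1/1430) = 1693/1430 ≈ 1.1839)
O = 100/3 (O = (-20*((-12 - 1*3) + 5))/6 = (-20*((-12 - 3) + 5))/6 = (-20*(-15 + 5))/6 = (-20*(-10))/6 = (⅙)*200 = 100/3 ≈ 33.333)
G(c, x) = -2713*x + 103*c/3 (G(c, x) = (100*c/3 - 2713*x) + c = (-2713*x + 100*c/3) + c = -2713*x + 103*c/3)
1/(G(L, 1101) - 176150) = 1/((-2713*1101 + (103/3)*(1693/1430)) - 176150) = 1/((-2987013 + 174379/4290) - 176150) = 1/(-12814111391/4290 - 176150) = 1/(-13569794891/4290) = -4290/13569794891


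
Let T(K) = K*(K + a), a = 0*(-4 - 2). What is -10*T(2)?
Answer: -40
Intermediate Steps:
a = 0 (a = 0*(-6) = 0)
T(K) = K**2 (T(K) = K*(K + 0) = K*K = K**2)
-10*T(2) = -10*2**2 = -10*4 = -40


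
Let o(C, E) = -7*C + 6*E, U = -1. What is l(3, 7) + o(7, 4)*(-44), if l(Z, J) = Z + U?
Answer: 1102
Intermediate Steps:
l(Z, J) = -1 + Z (l(Z, J) = Z - 1 = -1 + Z)
l(3, 7) + o(7, 4)*(-44) = (-1 + 3) + (-7*7 + 6*4)*(-44) = 2 + (-49 + 24)*(-44) = 2 - 25*(-44) = 2 + 1100 = 1102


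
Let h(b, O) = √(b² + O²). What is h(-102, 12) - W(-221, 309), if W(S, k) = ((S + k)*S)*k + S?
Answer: 6009653 + 6*√293 ≈ 6.0098e+6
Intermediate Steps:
W(S, k) = S + S*k*(S + k) (W(S, k) = (S*(S + k))*k + S = S*k*(S + k) + S = S + S*k*(S + k))
h(b, O) = √(O² + b²)
h(-102, 12) - W(-221, 309) = √(12² + (-102)²) - (-221)*(1 + 309² - 221*309) = √(144 + 10404) - (-221)*(1 + 95481 - 68289) = √10548 - (-221)*27193 = 6*√293 - 1*(-6009653) = 6*√293 + 6009653 = 6009653 + 6*√293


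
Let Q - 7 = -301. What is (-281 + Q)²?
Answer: 330625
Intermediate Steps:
Q = -294 (Q = 7 - 301 = -294)
(-281 + Q)² = (-281 - 294)² = (-575)² = 330625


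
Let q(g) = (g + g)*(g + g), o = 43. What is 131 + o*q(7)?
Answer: 8559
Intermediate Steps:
q(g) = 4*g**2 (q(g) = (2*g)*(2*g) = 4*g**2)
131 + o*q(7) = 131 + 43*(4*7**2) = 131 + 43*(4*49) = 131 + 43*196 = 131 + 8428 = 8559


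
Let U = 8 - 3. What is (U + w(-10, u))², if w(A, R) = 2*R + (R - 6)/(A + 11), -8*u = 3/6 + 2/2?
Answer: 625/256 ≈ 2.4414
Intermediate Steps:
U = 5
u = -3/16 (u = -(3/6 + 2/2)/8 = -(3*(⅙) + 2*(½))/8 = -(½ + 1)/8 = -⅛*3/2 = -3/16 ≈ -0.18750)
w(A, R) = 2*R + (-6 + R)/(11 + A)
(U + w(-10, u))² = (5 + (-6 + 23*(-3/16) + 2*(-10)*(-3/16))/(11 - 10))² = (5 + (-6 - 69/16 + 15/4)/1)² = (5 + 1*(-105/16))² = (5 - 105/16)² = (-25/16)² = 625/256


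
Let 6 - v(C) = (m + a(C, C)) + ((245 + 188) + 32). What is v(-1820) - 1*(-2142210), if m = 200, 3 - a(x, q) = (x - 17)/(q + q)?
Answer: 7795236557/3640 ≈ 2.1415e+6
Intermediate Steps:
a(x, q) = 3 - (-17 + x)/(2*q) (a(x, q) = 3 - (x - 17)/(q + q) = 3 - (-17 + x)/(2*q))
v(C) = -659 - (17 + 5*C)/(2*C) (v(C) = 6 - ((200 + (17 - C + 6*C)/(2*C)) + ((245 + 188) + 32)) = 6 - ((200 + (17 + 5*C)/(2*C)) + (433 + 32)) = 6 - ((200 + (17 + 5*C)/(2*C)) + 465) = 6 - (665 + (17 + 5*C)/(2*C)) = 6 + (-665 - (17 + 5*C)/(2*C)) = -659 - (17 + 5*C)/(2*C))
v(-1820) - 1*(-2142210) = (½)*(-17 - 1323*(-1820))/(-1820) - 1*(-2142210) = (½)*(-1/1820)*(-17 + 2407860) + 2142210 = (½)*(-1/1820)*2407843 + 2142210 = -2407843/3640 + 2142210 = 7795236557/3640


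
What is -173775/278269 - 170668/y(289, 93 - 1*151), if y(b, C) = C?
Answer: 23740767371/8069801 ≈ 2941.9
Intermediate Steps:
-173775/278269 - 170668/y(289, 93 - 1*151) = -173775/278269 - 170668/(93 - 1*151) = -173775*1/278269 - 170668/(93 - 151) = -173775/278269 - 170668/(-58) = -173775/278269 - 170668*(-1/58) = -173775/278269 + 85334/29 = 23740767371/8069801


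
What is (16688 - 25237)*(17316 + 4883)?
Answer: -189779251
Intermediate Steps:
(16688 - 25237)*(17316 + 4883) = -8549*22199 = -189779251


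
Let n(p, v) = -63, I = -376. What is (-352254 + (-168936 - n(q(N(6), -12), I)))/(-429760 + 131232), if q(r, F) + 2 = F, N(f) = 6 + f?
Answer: 521127/298528 ≈ 1.7457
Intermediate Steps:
q(r, F) = -2 + F
(-352254 + (-168936 - n(q(N(6), -12), I)))/(-429760 + 131232) = (-352254 + (-168936 - 1*(-63)))/(-429760 + 131232) = (-352254 + (-168936 + 63))/(-298528) = (-352254 - 168873)*(-1/298528) = -521127*(-1/298528) = 521127/298528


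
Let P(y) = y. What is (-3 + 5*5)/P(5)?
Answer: 22/5 ≈ 4.4000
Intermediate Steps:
(-3 + 5*5)/P(5) = (-3 + 5*5)/5 = (-3 + 25)*(⅕) = 22*(⅕) = 22/5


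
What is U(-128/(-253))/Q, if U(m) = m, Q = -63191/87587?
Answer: -11211136/15987323 ≈ -0.70125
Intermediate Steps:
Q = -63191/87587 (Q = -63191*1/87587 = -63191/87587 ≈ -0.72147)
U(-128/(-253))/Q = (-128/(-253))/(-63191/87587) = -128*(-1/253)*(-87587/63191) = (128/253)*(-87587/63191) = -11211136/15987323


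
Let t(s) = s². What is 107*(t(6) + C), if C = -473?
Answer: -46759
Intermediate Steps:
107*(t(6) + C) = 107*(6² - 473) = 107*(36 - 473) = 107*(-437) = -46759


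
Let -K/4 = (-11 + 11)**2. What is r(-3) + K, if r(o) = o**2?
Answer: 9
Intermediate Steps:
K = 0 (K = -4*(-11 + 11)**2 = -4*0**2 = -4*0 = 0)
r(-3) + K = (-3)**2 + 0 = 9 + 0 = 9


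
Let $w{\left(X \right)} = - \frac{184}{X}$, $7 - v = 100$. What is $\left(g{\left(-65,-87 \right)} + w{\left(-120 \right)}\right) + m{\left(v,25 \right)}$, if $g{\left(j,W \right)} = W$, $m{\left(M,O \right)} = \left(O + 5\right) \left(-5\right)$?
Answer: $- \frac{3532}{15} \approx -235.47$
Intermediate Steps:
$v = -93$ ($v = 7 - 100 = -93$)
$m{\left(M,O \right)} = -25 - 5 O$ ($m{\left(M,O \right)} = \left(5 + O\right) \left(-5\right) = -25 - 5 O$)
$\left(g{\left(-65,-87 \right)} + w{\left(-120 \right)}\right) + m{\left(v,25 \right)} = \left(-87 - \frac{184}{-120}\right) - 150 = \left(-87 - - \frac{23}{15}\right) - 150 = \left(-87 + \frac{23}{15}\right) - 150 = - \frac{1282}{15} - 150 = - \frac{3532}{15}$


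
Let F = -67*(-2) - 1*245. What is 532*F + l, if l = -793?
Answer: -59845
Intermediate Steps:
F = -111 (F = 134 - 245 = -111)
532*F + l = 532*(-111) - 793 = -59052 - 793 = -59845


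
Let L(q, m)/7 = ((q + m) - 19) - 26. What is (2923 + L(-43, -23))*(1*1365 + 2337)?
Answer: 7944492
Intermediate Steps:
L(q, m) = -315 + 7*m + 7*q (L(q, m) = 7*(((q + m) - 19) - 26) = 7*(((m + q) - 19) - 26) = 7*((-19 + m + q) - 26) = 7*(-45 + m + q) = -315 + 7*m + 7*q)
(2923 + L(-43, -23))*(1*1365 + 2337) = (2923 + (-315 + 7*(-23) + 7*(-43)))*(1*1365 + 2337) = (2923 + (-315 - 161 - 301))*(1365 + 2337) = (2923 - 777)*3702 = 2146*3702 = 7944492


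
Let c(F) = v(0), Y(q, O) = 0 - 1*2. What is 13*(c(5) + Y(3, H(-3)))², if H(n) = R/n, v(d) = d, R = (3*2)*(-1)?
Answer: 52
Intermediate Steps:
R = -6 (R = 6*(-1) = -6)
H(n) = -6/n
Y(q, O) = -2 (Y(q, O) = 0 - 2 = -2)
c(F) = 0
13*(c(5) + Y(3, H(-3)))² = 13*(0 - 2)² = 13*(-2)² = 13*4 = 52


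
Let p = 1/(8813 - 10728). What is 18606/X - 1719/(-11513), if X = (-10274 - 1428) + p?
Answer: -17699628161/12285648943 ≈ -1.4407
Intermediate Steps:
p = -1/1915 (p = 1/(-1915) = -1/1915 ≈ -0.00052219)
X = -22409331/1915 (X = (-10274 - 1428) - 1/1915 = -11702 - 1/1915 = -22409331/1915 ≈ -11702.)
18606/X - 1719/(-11513) = 18606/(-22409331/1915) - 1719/(-11513) = 18606*(-1915/22409331) - 1719*(-1/11513) = -1696690/1067111 + 1719/11513 = -17699628161/12285648943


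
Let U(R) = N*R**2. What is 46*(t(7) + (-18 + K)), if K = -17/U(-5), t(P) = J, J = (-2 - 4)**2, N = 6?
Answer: 61709/75 ≈ 822.79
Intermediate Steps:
J = 36 (J = (-6)**2 = 36)
t(P) = 36
U(R) = 6*R**2
K = -17/150 (K = -17/(6*(-5)**2) = -17/(6*25) = -17/150 ≈ -0.11333)
46*(t(7) + (-18 + K)) = 46*(36 + (-18 - 17/150)) = 46*(36 - 2717/150) = 46*(2683/150) = 61709/75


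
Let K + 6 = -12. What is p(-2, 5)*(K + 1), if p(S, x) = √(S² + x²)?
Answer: -17*√29 ≈ -91.548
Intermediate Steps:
K = -18 (K = -6 - 12 = -18)
p(-2, 5)*(K + 1) = √((-2)² + 5²)*(-18 + 1) = √(4 + 25)*(-17) = √29*(-17) = -17*√29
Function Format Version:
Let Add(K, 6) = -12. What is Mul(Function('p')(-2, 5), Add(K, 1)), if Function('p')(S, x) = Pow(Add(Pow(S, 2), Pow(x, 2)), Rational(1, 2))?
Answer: Mul(-17, Pow(29, Rational(1, 2))) ≈ -91.548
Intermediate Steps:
K = -18 (K = Add(-6, -12) = -18)
Mul(Function('p')(-2, 5), Add(K, 1)) = Mul(Pow(Add(Pow(-2, 2), Pow(5, 2)), Rational(1, 2)), Add(-18, 1)) = Mul(Pow(Add(4, 25), Rational(1, 2)), -17) = Mul(Pow(29, Rational(1, 2)), -17) = Mul(-17, Pow(29, Rational(1, 2)))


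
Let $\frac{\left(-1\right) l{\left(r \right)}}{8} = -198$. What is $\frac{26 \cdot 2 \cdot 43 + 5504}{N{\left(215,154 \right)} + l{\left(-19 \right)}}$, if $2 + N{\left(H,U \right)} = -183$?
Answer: $\frac{7740}{1399} \approx 5.5325$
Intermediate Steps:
$N{\left(H,U \right)} = -185$ ($N{\left(H,U \right)} = -2 - 183 = -185$)
$l{\left(r \right)} = 1584$ ($l{\left(r \right)} = \left(-8\right) \left(-198\right) = 1584$)
$\frac{26 \cdot 2 \cdot 43 + 5504}{N{\left(215,154 \right)} + l{\left(-19 \right)}} = \frac{26 \cdot 2 \cdot 43 + 5504}{-185 + 1584} = \frac{52 \cdot 43 + 5504}{1399} = \left(2236 + 5504\right) \frac{1}{1399} = 7740 \cdot \frac{1}{1399} = \frac{7740}{1399}$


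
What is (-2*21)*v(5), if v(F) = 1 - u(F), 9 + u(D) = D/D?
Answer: -378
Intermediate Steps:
u(D) = -8 (u(D) = -9 + D/D = -9 + 1 = -8)
v(F) = 9 (v(F) = 1 - 1*(-8) = 1 + 8 = 9)
(-2*21)*v(5) = -2*21*9 = -42*9 = -378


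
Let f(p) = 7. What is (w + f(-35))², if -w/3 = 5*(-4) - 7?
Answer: 7744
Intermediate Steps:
w = 81 (w = -3*(5*(-4) - 7) = -3*(-20 - 7) = -3*(-27) = 81)
(w + f(-35))² = (81 + 7)² = 88² = 7744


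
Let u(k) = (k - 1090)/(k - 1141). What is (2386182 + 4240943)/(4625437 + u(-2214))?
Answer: 22234004375/15518344439 ≈ 1.4328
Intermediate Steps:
u(k) = (-1090 + k)/(-1141 + k)
(2386182 + 4240943)/(4625437 + u(-2214)) = (2386182 + 4240943)/(4625437 + (-1090 - 2214)/(-1141 - 2214)) = 6627125/(4625437 - 3304/(-3355)) = 6627125/(4625437 - 1/3355*(-3304)) = 6627125/(4625437 + 3304/3355) = 6627125/(15518344439/3355) = 6627125*(3355/15518344439) = 22234004375/15518344439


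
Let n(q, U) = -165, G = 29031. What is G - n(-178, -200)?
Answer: 29196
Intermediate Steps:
G - n(-178, -200) = 29031 - 1*(-165) = 29031 + 165 = 29196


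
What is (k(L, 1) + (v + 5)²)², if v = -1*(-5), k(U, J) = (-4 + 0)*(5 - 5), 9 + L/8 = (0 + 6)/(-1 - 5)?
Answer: 10000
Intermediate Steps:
L = -80 (L = -72 + 8*((0 + 6)/(-1 - 5)) = -72 + 8*(6/(-6)) = -72 + 8*(6*(-⅙)) = -72 + 8*(-1) = -72 - 8 = -80)
k(U, J) = 0 (k(U, J) = -4*0 = 0)
v = 5
(k(L, 1) + (v + 5)²)² = (0 + (5 + 5)²)² = (0 + 10²)² = (0 + 100)² = 100² = 10000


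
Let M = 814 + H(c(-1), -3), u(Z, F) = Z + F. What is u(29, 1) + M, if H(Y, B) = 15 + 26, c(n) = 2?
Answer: 885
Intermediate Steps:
u(Z, F) = F + Z
H(Y, B) = 41
M = 855 (M = 814 + 41 = 855)
u(29, 1) + M = (1 + 29) + 855 = 30 + 855 = 885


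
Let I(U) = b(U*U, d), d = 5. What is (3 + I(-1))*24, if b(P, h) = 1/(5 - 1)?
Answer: 78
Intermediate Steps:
b(P, h) = ¼ (b(P, h) = 1/4 = ¼)
I(U) = ¼
(3 + I(-1))*24 = (3 + ¼)*24 = (13/4)*24 = 78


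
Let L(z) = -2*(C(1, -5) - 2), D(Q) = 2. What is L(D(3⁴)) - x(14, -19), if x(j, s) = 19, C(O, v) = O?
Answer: -17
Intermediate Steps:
L(z) = 2 (L(z) = -2*(1 - 2) = -2*(-1) = 2)
L(D(3⁴)) - x(14, -19) = 2 - 1*19 = 2 - 19 = -17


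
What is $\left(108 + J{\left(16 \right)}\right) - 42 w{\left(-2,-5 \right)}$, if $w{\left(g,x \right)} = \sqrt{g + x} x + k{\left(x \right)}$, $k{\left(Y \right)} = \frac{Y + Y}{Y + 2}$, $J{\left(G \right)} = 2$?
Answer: $-30 + 210 i \sqrt{7} \approx -30.0 + 555.61 i$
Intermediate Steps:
$k{\left(Y \right)} = \frac{2 Y}{2 + Y}$
$w{\left(g,x \right)} = x \sqrt{g + x} + \frac{2 x}{2 + x}$ ($w{\left(g,x \right)} = \sqrt{g + x} x + \frac{2 x}{2 + x} = x \sqrt{g + x} + \frac{2 x}{2 + x}$)
$\left(108 + J{\left(16 \right)}\right) - 42 w{\left(-2,-5 \right)} = \left(108 + 2\right) - 42 \left(- \frac{5 \left(2 + \sqrt{-2 - 5} \left(2 - 5\right)\right)}{2 - 5}\right) = 110 - 42 \left(- \frac{5 \left(2 + \sqrt{-7} \left(-3\right)\right)}{-3}\right) = 110 - 42 \left(\left(-5\right) \left(- \frac{1}{3}\right) \left(2 + i \sqrt{7} \left(-3\right)\right)\right) = 110 - 42 \left(\left(-5\right) \left(- \frac{1}{3}\right) \left(2 - 3 i \sqrt{7}\right)\right) = 110 - 42 \left(\frac{10}{3} - 5 i \sqrt{7}\right) = 110 - \left(140 - 210 i \sqrt{7}\right) = -30 + 210 i \sqrt{7}$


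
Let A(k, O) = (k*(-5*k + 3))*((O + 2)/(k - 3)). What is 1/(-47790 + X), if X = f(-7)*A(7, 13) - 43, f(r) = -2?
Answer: -1/46153 ≈ -2.1667e-5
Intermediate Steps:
A(k, O) = k*(2 + O)*(3 - 5*k)/(-3 + k) (A(k, O) = (k*(3 - 5*k))*((2 + O)/(-3 + k)) = k*(2 + O)*(3 - 5*k)/(-3 + k))
X = 1637 (X = -14*(6 - 10*7 + 3*13 - 5*13*7)/(-3 + 7) - 43 = -14*(6 - 70 + 39 - 455)/4 - 43 = -14*(-480)/4 - 43 = -2*(-840) - 43 = 1680 - 43 = 1637)
1/(-47790 + X) = 1/(-47790 + 1637) = 1/(-46153) = -1/46153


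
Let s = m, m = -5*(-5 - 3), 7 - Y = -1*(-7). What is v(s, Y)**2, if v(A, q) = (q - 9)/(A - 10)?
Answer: 9/100 ≈ 0.090000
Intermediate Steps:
Y = 0 (Y = 7 - (-1)*(-7) = 7 - 1*7 = 7 - 7 = 0)
m = 40 (m = -5*(-8) = 40)
s = 40
v(A, q) = (-9 + q)/(-10 + A)
v(s, Y)**2 = ((-9 + 0)/(-10 + 40))**2 = (-9/30)**2 = ((1/30)*(-9))**2 = (-3/10)**2 = 9/100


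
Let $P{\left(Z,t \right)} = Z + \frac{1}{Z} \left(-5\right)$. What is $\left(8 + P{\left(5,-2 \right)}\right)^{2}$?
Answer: $144$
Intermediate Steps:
$P{\left(Z,t \right)} = Z - \frac{5}{Z}$
$\left(8 + P{\left(5,-2 \right)}\right)^{2} = \left(8 + \left(5 - \frac{5}{5}\right)\right)^{2} = \left(8 + \left(5 - 1\right)\right)^{2} = \left(8 + 4\right)^{2} = 12^{2} = 144$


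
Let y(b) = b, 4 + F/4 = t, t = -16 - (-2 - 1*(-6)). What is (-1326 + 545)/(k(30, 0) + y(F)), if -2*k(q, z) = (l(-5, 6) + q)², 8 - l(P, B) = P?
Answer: 1562/2041 ≈ 0.76531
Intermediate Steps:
t = -20 (t = -16 - (-2 + 6) = -16 - 1*4 = -16 - 4 = -20)
F = -96 (F = -16 + 4*(-20) = -16 - 80 = -96)
l(P, B) = 8 - P
k(q, z) = -(13 + q)²/2 (k(q, z) = -((8 - 1*(-5)) + q)²/2 = -((8 + 5) + q)²/2 = -(13 + q)²/2)
(-1326 + 545)/(k(30, 0) + y(F)) = (-1326 + 545)/(-(13 + 30)²/2 - 96) = -781/(-½*43² - 96) = -781/(-½*1849 - 96) = -781/(-1849/2 - 96) = -781/(-2041/2) = -781*(-2/2041) = 1562/2041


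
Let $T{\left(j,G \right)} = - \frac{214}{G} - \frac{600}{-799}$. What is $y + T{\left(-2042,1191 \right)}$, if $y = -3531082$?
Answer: $- \frac{3360208867324}{951609} \approx -3.5311 \cdot 10^{6}$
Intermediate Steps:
$T{\left(j,G \right)} = \frac{600}{799} - \frac{214}{G}$ ($T{\left(j,G \right)} = - \frac{214}{G} - - \frac{600}{799} = - \frac{214}{G} + \frac{600}{799} = \frac{600}{799} - \frac{214}{G}$)
$y + T{\left(-2042,1191 \right)} = -3531082 + \left(\frac{600}{799} - \frac{214}{1191}\right) = -3531082 + \frac{543614}{951609} = - \frac{3360208867324}{951609}$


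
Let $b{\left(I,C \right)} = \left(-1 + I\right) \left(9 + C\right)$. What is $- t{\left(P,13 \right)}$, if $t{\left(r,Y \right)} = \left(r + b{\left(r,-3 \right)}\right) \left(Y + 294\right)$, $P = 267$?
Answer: $-571941$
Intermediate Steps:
$t{\left(r,Y \right)} = \left(-6 + 7 r\right) \left(294 + Y\right)$ ($t{\left(r,Y \right)} = \left(r - \left(6 - 6 r\right)\right) \left(Y + 294\right) = \left(r + \left(-9 + 3 + 9 r - 3 r\right)\right) \left(294 + Y\right) = \left(r + \left(-6 + 6 r\right)\right) \left(294 + Y\right) = \left(-6 + 7 r\right) \left(294 + Y\right)$)
$- t{\left(P,13 \right)} = - (-1764 - 78 + 2058 \cdot 267 + 7 \cdot 13 \cdot 267) = - (-1764 - 78 + 549486 + 24297) = \left(-1\right) 571941 = -571941$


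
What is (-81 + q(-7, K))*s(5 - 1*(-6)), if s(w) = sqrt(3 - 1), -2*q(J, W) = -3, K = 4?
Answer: -159*sqrt(2)/2 ≈ -112.43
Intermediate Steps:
q(J, W) = 3/2 (q(J, W) = -1/2*(-3) = 3/2)
s(w) = sqrt(2)
(-81 + q(-7, K))*s(5 - 1*(-6)) = (-81 + 3/2)*sqrt(2) = -159*sqrt(2)/2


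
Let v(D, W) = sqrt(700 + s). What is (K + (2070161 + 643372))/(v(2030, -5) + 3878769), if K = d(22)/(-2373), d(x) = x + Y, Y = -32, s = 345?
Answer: 8325407648502937/11900475522863956 - 6439213819*sqrt(1045)/35701426568591868 ≈ 0.69958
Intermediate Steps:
v(D, W) = sqrt(1045) (v(D, W) = sqrt(700 + 345) = sqrt(1045))
d(x) = -32 + x (d(x) = x - 32 = -32 + x)
K = 10/2373 (K = (-32 + 22)/(-2373) = -10*(-1/2373) = 10/2373 ≈ 0.0042141)
(K + (2070161 + 643372))/(v(2030, -5) + 3878769) = (10/2373 + (2070161 + 643372))/(sqrt(1045) + 3878769) = (10/2373 + 2713533)/(3878769 + sqrt(1045)) = 6439213819/(2373*(3878769 + sqrt(1045)))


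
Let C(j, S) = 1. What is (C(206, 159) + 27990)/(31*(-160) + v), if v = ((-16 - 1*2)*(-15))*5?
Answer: -27991/3610 ≈ -7.7537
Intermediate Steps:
v = 1350 (v = ((-16 - 2)*(-15))*5 = -18*(-15)*5 = 270*5 = 1350)
(C(206, 159) + 27990)/(31*(-160) + v) = (1 + 27990)/(31*(-160) + 1350) = 27991/(-4960 + 1350) = 27991/(-3610) = 27991*(-1/3610) = -27991/3610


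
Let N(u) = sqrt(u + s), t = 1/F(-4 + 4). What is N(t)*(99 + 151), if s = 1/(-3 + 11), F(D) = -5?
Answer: 25*I*sqrt(30)/2 ≈ 68.465*I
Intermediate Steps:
t = -1/5 (t = 1/(-5) = -1/5 ≈ -0.20000)
s = 1/8 ≈ 0.12500
N(u) = sqrt(1/8 + u) (N(u) = sqrt(u + 1/8) = sqrt(1/8 + u))
N(t)*(99 + 151) = (sqrt(2 + 16*(-1/5))/4)*(99 + 151) = (sqrt(2 - 16/5)/4)*250 = (sqrt(-6/5)/4)*250 = ((I*sqrt(30)/5)/4)*250 = (I*sqrt(30)/20)*250 = 25*I*sqrt(30)/2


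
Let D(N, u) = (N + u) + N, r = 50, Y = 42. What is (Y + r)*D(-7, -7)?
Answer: -1932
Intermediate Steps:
D(N, u) = u + 2*N
(Y + r)*D(-7, -7) = (42 + 50)*(-7 + 2*(-7)) = 92*(-7 - 14) = 92*(-21) = -1932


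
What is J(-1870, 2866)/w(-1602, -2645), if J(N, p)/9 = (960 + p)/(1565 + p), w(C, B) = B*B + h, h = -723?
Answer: 5739/5166030527 ≈ 1.1109e-6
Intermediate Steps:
w(C, B) = -723 + B² (w(C, B) = B*B - 723 = B² - 723 = -723 + B²)
J(N, p) = 9*(960 + p)/(1565 + p) (J(N, p) = 9*((960 + p)/(1565 + p)) = 9*(960 + p)/(1565 + p))
J(-1870, 2866)/w(-1602, -2645) = (9*(960 + 2866)/(1565 + 2866))/(-723 + (-2645)²) = (9*3826/4431)/(-723 + 6996025) = (9*(1/4431)*3826)/6995302 = (11478/1477)*(1/6995302) = 5739/5166030527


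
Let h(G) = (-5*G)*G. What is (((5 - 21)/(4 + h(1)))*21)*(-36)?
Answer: -12096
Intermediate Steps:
h(G) = -5*G²
(((5 - 21)/(4 + h(1)))*21)*(-36) = (((5 - 21)/(4 - 5*1²))*21)*(-36) = (-16/(4 - 5*1)*21)*(-36) = (-16/(4 - 5)*21)*(-36) = (-16/(-1)*21)*(-36) = (-16*(-1)*21)*(-36) = (16*21)*(-36) = 336*(-36) = -12096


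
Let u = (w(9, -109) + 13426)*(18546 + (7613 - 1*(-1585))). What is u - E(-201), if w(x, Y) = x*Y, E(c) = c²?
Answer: 345233679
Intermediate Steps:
w(x, Y) = Y*x
u = 345274080 (u = (-109*9 + 13426)*(18546 + (7613 - 1*(-1585))) = (-981 + 13426)*(18546 + (7613 + 1585)) = 12445*(18546 + 9198) = 12445*27744 = 345274080)
u - E(-201) = 345274080 - 1*(-201)² = 345274080 - 1*40401 = 345274080 - 40401 = 345233679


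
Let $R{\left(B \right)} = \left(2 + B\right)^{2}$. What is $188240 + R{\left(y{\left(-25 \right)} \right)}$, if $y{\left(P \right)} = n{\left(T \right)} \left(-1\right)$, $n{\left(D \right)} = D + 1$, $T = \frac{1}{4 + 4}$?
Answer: $\frac{12047409}{64} \approx 1.8824 \cdot 10^{5}$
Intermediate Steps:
$T = \frac{1}{8} \approx 0.125$
$n{\left(D \right)} = 1 + D$
$y{\left(P \right)} = - \frac{9}{8}$ ($y{\left(P \right)} = \left(1 + \frac{1}{8}\right) \left(-1\right) = \frac{9}{8} \left(-1\right) = - \frac{9}{8}$)
$188240 + R{\left(y{\left(-25 \right)} \right)} = 188240 + \left(2 - \frac{9}{8}\right)^{2} = 188240 + \left(\frac{7}{8}\right)^{2} = 188240 + \frac{49}{64} = \frac{12047409}{64}$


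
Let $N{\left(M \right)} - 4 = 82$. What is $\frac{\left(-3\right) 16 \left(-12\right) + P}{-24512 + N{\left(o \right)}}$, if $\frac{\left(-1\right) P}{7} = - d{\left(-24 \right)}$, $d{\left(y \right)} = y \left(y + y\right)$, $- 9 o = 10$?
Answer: $- \frac{480}{1357} \approx -0.35372$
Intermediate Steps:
$o = - \frac{10}{9}$ ($o = \left(- \frac{1}{9}\right) 10 = - \frac{10}{9} \approx -1.1111$)
$N{\left(M \right)} = 86$ ($N{\left(M \right)} = 4 + 82 = 86$)
$d{\left(y \right)} = 2 y^{2}$ ($d{\left(y \right)} = y 2 y = 2 y^{2}$)
$P = 8064$ ($P = - 7 \left(- 2 \left(-24\right)^{2}\right) = - 7 \left(- 2 \cdot 576\right) = - 7 \left(\left(-1\right) 1152\right) = \left(-7\right) \left(-1152\right) = 8064$)
$\frac{\left(-3\right) 16 \left(-12\right) + P}{-24512 + N{\left(o \right)}} = \frac{\left(-3\right) 16 \left(-12\right) + 8064}{-24512 + 86} = \frac{\left(-48\right) \left(-12\right) + 8064}{-24426} = \left(576 + 8064\right) \left(- \frac{1}{24426}\right) = 8640 \left(- \frac{1}{24426}\right) = - \frac{480}{1357}$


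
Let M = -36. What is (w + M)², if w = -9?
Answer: 2025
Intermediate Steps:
(w + M)² = (-9 - 36)² = (-45)² = 2025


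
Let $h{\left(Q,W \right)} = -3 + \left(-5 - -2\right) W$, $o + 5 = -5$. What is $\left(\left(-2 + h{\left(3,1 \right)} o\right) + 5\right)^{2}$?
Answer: $3969$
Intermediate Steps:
$o = -10$ ($o = -5 - 5 = -10$)
$h{\left(Q,W \right)} = -3 - 3 W$ ($h{\left(Q,W \right)} = -3 + \left(-5 + 2\right) W = -3 - 3 W$)
$\left(\left(-2 + h{\left(3,1 \right)} o\right) + 5\right)^{2} = \left(\left(-2 + \left(-3 - 3\right) \left(-10\right)\right) + 5\right)^{2} = \left(\left(-2 - -60\right) + 5\right)^{2} = \left(\left(-2 + 60\right) + 5\right)^{2} = \left(58 + 5\right)^{2} = 63^{2} = 3969$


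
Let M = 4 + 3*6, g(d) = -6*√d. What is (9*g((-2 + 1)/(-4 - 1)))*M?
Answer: -1188*√5/5 ≈ -531.29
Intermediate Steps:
M = 22 (M = 4 + 18 = 22)
(9*g((-2 + 1)/(-4 - 1)))*M = (9*(-6*√(-1/(-4 - 1))))*22 = (9*(-6*√(-1/(-5))))*22 = (9*(-6*√(⅕)))*22 = (9*(-6*√5/5))*22 = -54*√5/5*22 = -1188*√5/5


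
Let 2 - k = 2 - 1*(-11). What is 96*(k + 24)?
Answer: 1248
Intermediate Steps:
k = -11 (k = 2 - (2 - 1*(-11)) = 2 - (2 + 11) = 2 - 1*13 = 2 - 13 = -11)
96*(k + 24) = 96*(-11 + 24) = 96*13 = 1248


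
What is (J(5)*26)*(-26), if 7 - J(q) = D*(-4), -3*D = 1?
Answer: -11492/3 ≈ -3830.7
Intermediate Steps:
D = -⅓ (D = -⅓*1 = -⅓ ≈ -0.33333)
J(q) = 17/3 (J(q) = 7 - (-1)*(-4)/3 = 7 - 1*4/3 = 7 - 4/3 = 17/3)
(J(5)*26)*(-26) = ((17/3)*26)*(-26) = (442/3)*(-26) = -11492/3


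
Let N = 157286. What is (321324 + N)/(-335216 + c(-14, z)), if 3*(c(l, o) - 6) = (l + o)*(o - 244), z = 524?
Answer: -47861/28761 ≈ -1.6641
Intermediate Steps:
c(l, o) = 6 + (-244 + o)*(l + o)/3 (c(l, o) = 6 + ((l + o)*(o - 244))/3 = 6 + ((l + o)*(-244 + o))/3 = 6 + ((-244 + o)*(l + o))/3 = 6 + (-244 + o)*(l + o)/3)
(321324 + N)/(-335216 + c(-14, z)) = (321324 + 157286)/(-335216 + (6 - 244/3*(-14) - 244/3*524 + (⅓)*524² + (⅓)*(-14)*524)) = 478610/(-335216 + (6 + 3416/3 - 127856/3 + (⅓)*274576 - 7336/3)) = 478610/(-335216 + (6 + 3416/3 - 127856/3 + 274576/3 - 7336/3)) = 478610/(-335216 + 47606) = 478610/(-287610) = 478610*(-1/287610) = -47861/28761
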